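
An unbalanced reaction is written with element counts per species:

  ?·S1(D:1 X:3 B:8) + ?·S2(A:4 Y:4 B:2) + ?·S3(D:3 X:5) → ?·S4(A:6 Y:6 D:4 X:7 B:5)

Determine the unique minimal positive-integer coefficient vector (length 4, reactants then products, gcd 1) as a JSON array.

A: 1·0+6·4+5·0 = 24 | 4·6 = 24
Y: 1·0+6·4+5·0 = 24 | 4·6 = 24
D: 1·1+6·0+5·3 = 16 | 4·4 = 16
X: 1·3+6·0+5·5 = 28 | 4·7 = 28
B: 1·8+6·2+5·0 = 20 | 4·5 = 20
gcd(1,6,5,4) = 1

Coefficients: [1, 6, 5, 4]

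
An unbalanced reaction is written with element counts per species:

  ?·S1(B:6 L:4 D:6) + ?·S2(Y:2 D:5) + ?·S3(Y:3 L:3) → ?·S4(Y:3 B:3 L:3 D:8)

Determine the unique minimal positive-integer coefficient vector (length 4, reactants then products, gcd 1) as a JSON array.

Coefficients: [3, 6, 2, 6]

Y: 3·0+6·2+2·3 = 18 | 6·3 = 18
B: 3·6+6·0+2·0 = 18 | 6·3 = 18
L: 3·4+6·0+2·3 = 18 | 6·3 = 18
D: 3·6+6·5+2·0 = 48 | 6·8 = 48
gcd(3,6,2,6) = 1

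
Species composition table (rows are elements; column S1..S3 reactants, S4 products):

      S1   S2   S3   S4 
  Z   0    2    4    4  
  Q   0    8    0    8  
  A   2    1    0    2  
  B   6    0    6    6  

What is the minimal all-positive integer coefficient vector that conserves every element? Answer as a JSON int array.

Coefficients: [1, 2, 1, 2]

Z: 1·0+2·2+1·4 = 8 | 2·4 = 8
Q: 1·0+2·8+1·0 = 16 | 2·8 = 16
A: 1·2+2·1+1·0 = 4 | 2·2 = 4
B: 1·6+2·0+1·6 = 12 | 2·6 = 12
gcd(1,2,1,2) = 1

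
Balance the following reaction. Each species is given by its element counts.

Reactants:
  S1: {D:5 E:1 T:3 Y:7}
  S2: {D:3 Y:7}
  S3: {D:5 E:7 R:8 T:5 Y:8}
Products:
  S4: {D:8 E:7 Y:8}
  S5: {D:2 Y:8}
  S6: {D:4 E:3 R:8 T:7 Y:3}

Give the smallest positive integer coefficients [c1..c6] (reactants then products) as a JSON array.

Coefficients: [2, 5, 3, 2, 6, 3]

D: 2·5+5·3+3·5 = 40 | 2·8+6·2+3·4 = 40
E: 2·1+5·0+3·7 = 23 | 2·7+6·0+3·3 = 23
R: 2·0+5·0+3·8 = 24 | 2·0+6·0+3·8 = 24
T: 2·3+5·0+3·5 = 21 | 2·0+6·0+3·7 = 21
Y: 2·7+5·7+3·8 = 73 | 2·8+6·8+3·3 = 73
gcd(2,5,3,2,6,3) = 1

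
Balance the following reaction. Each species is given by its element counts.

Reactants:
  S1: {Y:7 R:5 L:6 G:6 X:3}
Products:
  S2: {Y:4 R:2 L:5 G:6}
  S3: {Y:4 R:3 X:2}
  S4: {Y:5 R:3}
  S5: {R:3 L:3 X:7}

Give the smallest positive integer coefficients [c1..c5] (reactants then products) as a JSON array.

Y: 3·7 = 21 | 3·4+1·4+1·5+1·0 = 21
R: 3·5 = 15 | 3·2+1·3+1·3+1·3 = 15
L: 3·6 = 18 | 3·5+1·0+1·0+1·3 = 18
G: 3·6 = 18 | 3·6+1·0+1·0+1·0 = 18
X: 3·3 = 9 | 3·0+1·2+1·0+1·7 = 9
gcd(3,3,1,1,1) = 1

Coefficients: [3, 3, 1, 1, 1]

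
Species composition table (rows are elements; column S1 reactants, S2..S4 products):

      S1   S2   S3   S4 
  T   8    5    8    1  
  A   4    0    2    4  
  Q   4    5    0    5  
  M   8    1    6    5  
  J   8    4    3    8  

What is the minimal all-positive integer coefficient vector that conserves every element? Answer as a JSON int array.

T: 5·8 = 40 | 1·5+4·8+3·1 = 40
A: 5·4 = 20 | 1·0+4·2+3·4 = 20
Q: 5·4 = 20 | 1·5+4·0+3·5 = 20
M: 5·8 = 40 | 1·1+4·6+3·5 = 40
J: 5·8 = 40 | 1·4+4·3+3·8 = 40
gcd(5,1,4,3) = 1

Coefficients: [5, 1, 4, 3]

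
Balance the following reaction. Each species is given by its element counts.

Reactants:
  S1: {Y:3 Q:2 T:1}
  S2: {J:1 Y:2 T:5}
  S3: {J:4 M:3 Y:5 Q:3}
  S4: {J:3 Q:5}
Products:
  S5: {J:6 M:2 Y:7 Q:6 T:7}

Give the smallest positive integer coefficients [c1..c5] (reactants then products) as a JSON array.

Coefficients: [1, 4, 2, 2, 3]

J: 1·0+4·1+2·4+2·3 = 18 | 3·6 = 18
M: 1·0+4·0+2·3+2·0 = 6 | 3·2 = 6
Y: 1·3+4·2+2·5+2·0 = 21 | 3·7 = 21
Q: 1·2+4·0+2·3+2·5 = 18 | 3·6 = 18
T: 1·1+4·5+2·0+2·0 = 21 | 3·7 = 21
gcd(1,4,2,2,3) = 1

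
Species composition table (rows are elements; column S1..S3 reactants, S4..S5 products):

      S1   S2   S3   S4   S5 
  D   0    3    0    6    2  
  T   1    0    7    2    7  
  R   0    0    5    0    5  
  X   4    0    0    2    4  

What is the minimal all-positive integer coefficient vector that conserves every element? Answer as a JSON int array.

Coefficients: [4, 6, 3, 2, 3]

D: 4·0+6·3+3·0 = 18 | 2·6+3·2 = 18
T: 4·1+6·0+3·7 = 25 | 2·2+3·7 = 25
R: 4·0+6·0+3·5 = 15 | 2·0+3·5 = 15
X: 4·4+6·0+3·0 = 16 | 2·2+3·4 = 16
gcd(4,6,3,2,3) = 1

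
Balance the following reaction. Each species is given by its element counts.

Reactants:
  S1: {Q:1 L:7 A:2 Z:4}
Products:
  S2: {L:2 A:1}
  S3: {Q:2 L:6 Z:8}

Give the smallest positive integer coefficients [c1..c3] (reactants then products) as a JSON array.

Coefficients: [2, 4, 1]

Q: 2·1 = 2 | 4·0+1·2 = 2
L: 2·7 = 14 | 4·2+1·6 = 14
A: 2·2 = 4 | 4·1+1·0 = 4
Z: 2·4 = 8 | 4·0+1·8 = 8
gcd(2,4,1) = 1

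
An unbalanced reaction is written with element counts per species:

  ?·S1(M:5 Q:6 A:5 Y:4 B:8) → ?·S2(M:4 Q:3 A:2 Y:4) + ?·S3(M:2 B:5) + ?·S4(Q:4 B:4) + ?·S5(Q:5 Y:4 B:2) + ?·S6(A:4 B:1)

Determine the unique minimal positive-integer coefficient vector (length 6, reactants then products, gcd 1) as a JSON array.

M: 6·5 = 30 | 5·4+5·2+4·0+1·0+5·0 = 30
Q: 6·6 = 36 | 5·3+5·0+4·4+1·5+5·0 = 36
A: 6·5 = 30 | 5·2+5·0+4·0+1·0+5·4 = 30
Y: 6·4 = 24 | 5·4+5·0+4·0+1·4+5·0 = 24
B: 6·8 = 48 | 5·0+5·5+4·4+1·2+5·1 = 48
gcd(6,5,5,4,1,5) = 1

Coefficients: [6, 5, 5, 4, 1, 5]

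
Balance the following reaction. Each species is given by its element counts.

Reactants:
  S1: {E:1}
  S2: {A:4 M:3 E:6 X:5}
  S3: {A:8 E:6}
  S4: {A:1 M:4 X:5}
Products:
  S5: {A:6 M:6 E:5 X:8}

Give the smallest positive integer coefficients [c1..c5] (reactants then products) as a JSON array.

Coefficients: [1, 2, 2, 6, 5]

A: 1·0+2·4+2·8+6·1 = 30 | 5·6 = 30
M: 1·0+2·3+2·0+6·4 = 30 | 5·6 = 30
E: 1·1+2·6+2·6+6·0 = 25 | 5·5 = 25
X: 1·0+2·5+2·0+6·5 = 40 | 5·8 = 40
gcd(1,2,2,6,5) = 1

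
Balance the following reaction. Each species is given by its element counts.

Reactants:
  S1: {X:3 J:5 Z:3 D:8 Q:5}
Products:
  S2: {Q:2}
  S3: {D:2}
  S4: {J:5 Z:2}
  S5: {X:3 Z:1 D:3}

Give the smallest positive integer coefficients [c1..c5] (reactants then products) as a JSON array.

X: 2·3 = 6 | 5·0+5·0+2·0+2·3 = 6
J: 2·5 = 10 | 5·0+5·0+2·5+2·0 = 10
Z: 2·3 = 6 | 5·0+5·0+2·2+2·1 = 6
D: 2·8 = 16 | 5·0+5·2+2·0+2·3 = 16
Q: 2·5 = 10 | 5·2+5·0+2·0+2·0 = 10
gcd(2,5,5,2,2) = 1

Coefficients: [2, 5, 5, 2, 2]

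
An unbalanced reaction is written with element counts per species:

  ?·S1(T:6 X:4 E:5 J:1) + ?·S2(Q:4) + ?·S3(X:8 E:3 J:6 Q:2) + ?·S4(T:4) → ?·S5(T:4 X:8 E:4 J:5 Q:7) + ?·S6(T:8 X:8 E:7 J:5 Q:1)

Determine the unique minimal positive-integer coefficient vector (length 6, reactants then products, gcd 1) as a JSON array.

T: 2·6+4·0+3·0+2·4 = 20 | 3·4+1·8 = 20
X: 2·4+4·0+3·8+2·0 = 32 | 3·8+1·8 = 32
E: 2·5+4·0+3·3+2·0 = 19 | 3·4+1·7 = 19
J: 2·1+4·0+3·6+2·0 = 20 | 3·5+1·5 = 20
Q: 2·0+4·4+3·2+2·0 = 22 | 3·7+1·1 = 22
gcd(2,4,3,2,3,1) = 1

Coefficients: [2, 4, 3, 2, 3, 1]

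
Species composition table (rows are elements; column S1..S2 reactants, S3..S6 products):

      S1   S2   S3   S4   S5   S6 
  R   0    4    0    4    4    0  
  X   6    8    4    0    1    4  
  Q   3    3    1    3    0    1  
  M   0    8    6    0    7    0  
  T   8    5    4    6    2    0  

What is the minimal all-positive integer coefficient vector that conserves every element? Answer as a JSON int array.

Coefficients: [1, 4, 3, 2, 2, 6]

R: 1·0+4·4 = 16 | 3·0+2·4+2·4+6·0 = 16
X: 1·6+4·8 = 38 | 3·4+2·0+2·1+6·4 = 38
Q: 1·3+4·3 = 15 | 3·1+2·3+2·0+6·1 = 15
M: 1·0+4·8 = 32 | 3·6+2·0+2·7+6·0 = 32
T: 1·8+4·5 = 28 | 3·4+2·6+2·2+6·0 = 28
gcd(1,4,3,2,2,6) = 1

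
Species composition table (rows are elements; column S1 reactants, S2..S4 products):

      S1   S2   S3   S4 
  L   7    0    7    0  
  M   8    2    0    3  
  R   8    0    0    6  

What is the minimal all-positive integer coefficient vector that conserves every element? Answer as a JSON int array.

L: 3·7 = 21 | 6·0+3·7+4·0 = 21
M: 3·8 = 24 | 6·2+3·0+4·3 = 24
R: 3·8 = 24 | 6·0+3·0+4·6 = 24
gcd(3,6,3,4) = 1

Coefficients: [3, 6, 3, 4]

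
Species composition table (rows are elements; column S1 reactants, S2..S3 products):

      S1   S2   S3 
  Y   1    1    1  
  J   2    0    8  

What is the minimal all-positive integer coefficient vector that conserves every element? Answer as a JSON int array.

Coefficients: [4, 3, 1]

Y: 4·1 = 4 | 3·1+1·1 = 4
J: 4·2 = 8 | 3·0+1·8 = 8
gcd(4,3,1) = 1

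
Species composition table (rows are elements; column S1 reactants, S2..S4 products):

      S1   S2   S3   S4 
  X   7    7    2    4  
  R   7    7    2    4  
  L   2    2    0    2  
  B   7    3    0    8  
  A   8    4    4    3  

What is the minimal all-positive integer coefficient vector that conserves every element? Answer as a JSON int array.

X: 5·7 = 35 | 1·7+6·2+4·4 = 35
R: 5·7 = 35 | 1·7+6·2+4·4 = 35
L: 5·2 = 10 | 1·2+6·0+4·2 = 10
B: 5·7 = 35 | 1·3+6·0+4·8 = 35
A: 5·8 = 40 | 1·4+6·4+4·3 = 40
gcd(5,1,6,4) = 1

Coefficients: [5, 1, 6, 4]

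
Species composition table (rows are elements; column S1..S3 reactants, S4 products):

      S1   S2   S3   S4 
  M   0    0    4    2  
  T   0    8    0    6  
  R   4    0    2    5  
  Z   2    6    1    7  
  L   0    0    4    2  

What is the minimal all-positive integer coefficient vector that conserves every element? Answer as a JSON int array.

Coefficients: [4, 3, 2, 4]

M: 4·0+3·0+2·4 = 8 | 4·2 = 8
T: 4·0+3·8+2·0 = 24 | 4·6 = 24
R: 4·4+3·0+2·2 = 20 | 4·5 = 20
Z: 4·2+3·6+2·1 = 28 | 4·7 = 28
L: 4·0+3·0+2·4 = 8 | 4·2 = 8
gcd(4,3,2,4) = 1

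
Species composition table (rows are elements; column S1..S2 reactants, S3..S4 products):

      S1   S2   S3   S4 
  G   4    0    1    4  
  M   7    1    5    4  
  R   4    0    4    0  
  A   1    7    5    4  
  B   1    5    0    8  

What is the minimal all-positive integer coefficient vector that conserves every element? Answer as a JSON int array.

Coefficients: [4, 4, 4, 3]

G: 4·4+4·0 = 16 | 4·1+3·4 = 16
M: 4·7+4·1 = 32 | 4·5+3·4 = 32
R: 4·4+4·0 = 16 | 4·4+3·0 = 16
A: 4·1+4·7 = 32 | 4·5+3·4 = 32
B: 4·1+4·5 = 24 | 4·0+3·8 = 24
gcd(4,4,4,3) = 1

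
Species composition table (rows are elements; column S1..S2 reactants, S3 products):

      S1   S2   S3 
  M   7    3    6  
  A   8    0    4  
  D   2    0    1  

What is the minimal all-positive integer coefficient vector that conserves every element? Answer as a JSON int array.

Coefficients: [3, 5, 6]

M: 3·7+5·3 = 36 | 6·6 = 36
A: 3·8+5·0 = 24 | 6·4 = 24
D: 3·2+5·0 = 6 | 6·1 = 6
gcd(3,5,6) = 1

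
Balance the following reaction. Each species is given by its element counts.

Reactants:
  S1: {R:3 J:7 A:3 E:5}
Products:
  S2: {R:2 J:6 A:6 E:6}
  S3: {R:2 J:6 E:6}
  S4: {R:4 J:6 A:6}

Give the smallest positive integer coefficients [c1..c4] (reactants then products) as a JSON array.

Coefficients: [6, 1, 4, 2]

R: 6·3 = 18 | 1·2+4·2+2·4 = 18
J: 6·7 = 42 | 1·6+4·6+2·6 = 42
A: 6·3 = 18 | 1·6+4·0+2·6 = 18
E: 6·5 = 30 | 1·6+4·6+2·0 = 30
gcd(6,1,4,2) = 1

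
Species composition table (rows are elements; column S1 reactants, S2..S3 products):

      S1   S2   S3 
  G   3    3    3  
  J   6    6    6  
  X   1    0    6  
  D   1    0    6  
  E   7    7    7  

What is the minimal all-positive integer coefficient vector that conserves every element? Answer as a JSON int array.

Coefficients: [6, 5, 1]

G: 6·3 = 18 | 5·3+1·3 = 18
J: 6·6 = 36 | 5·6+1·6 = 36
X: 6·1 = 6 | 5·0+1·6 = 6
D: 6·1 = 6 | 5·0+1·6 = 6
E: 6·7 = 42 | 5·7+1·7 = 42
gcd(6,5,1) = 1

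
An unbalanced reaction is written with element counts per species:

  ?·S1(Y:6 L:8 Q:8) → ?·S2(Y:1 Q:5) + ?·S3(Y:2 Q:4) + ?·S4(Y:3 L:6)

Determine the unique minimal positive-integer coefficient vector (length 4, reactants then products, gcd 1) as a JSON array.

Coefficients: [3, 4, 1, 4]

Y: 3·6 = 18 | 4·1+1·2+4·3 = 18
L: 3·8 = 24 | 4·0+1·0+4·6 = 24
Q: 3·8 = 24 | 4·5+1·4+4·0 = 24
gcd(3,4,1,4) = 1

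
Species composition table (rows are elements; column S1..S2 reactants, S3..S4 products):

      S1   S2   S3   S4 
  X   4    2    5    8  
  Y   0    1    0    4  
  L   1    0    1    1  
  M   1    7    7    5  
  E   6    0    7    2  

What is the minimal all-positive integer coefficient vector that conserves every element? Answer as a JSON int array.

X: 5·4+4·2 = 28 | 4·5+1·8 = 28
Y: 5·0+4·1 = 4 | 4·0+1·4 = 4
L: 5·1+4·0 = 5 | 4·1+1·1 = 5
M: 5·1+4·7 = 33 | 4·7+1·5 = 33
E: 5·6+4·0 = 30 | 4·7+1·2 = 30
gcd(5,4,4,1) = 1

Coefficients: [5, 4, 4, 1]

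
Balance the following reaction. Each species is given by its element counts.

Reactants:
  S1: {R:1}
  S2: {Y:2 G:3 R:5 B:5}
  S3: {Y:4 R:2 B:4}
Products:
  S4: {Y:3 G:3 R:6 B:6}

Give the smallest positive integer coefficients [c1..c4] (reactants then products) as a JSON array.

Y: 2·0+4·2+1·4 = 12 | 4·3 = 12
G: 2·0+4·3+1·0 = 12 | 4·3 = 12
R: 2·1+4·5+1·2 = 24 | 4·6 = 24
B: 2·0+4·5+1·4 = 24 | 4·6 = 24
gcd(2,4,1,4) = 1

Coefficients: [2, 4, 1, 4]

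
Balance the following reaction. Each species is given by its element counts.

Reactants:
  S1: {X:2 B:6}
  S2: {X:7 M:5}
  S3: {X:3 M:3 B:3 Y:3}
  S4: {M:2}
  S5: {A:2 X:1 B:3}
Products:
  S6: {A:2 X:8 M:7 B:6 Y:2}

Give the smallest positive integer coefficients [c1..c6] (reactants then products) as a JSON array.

A: 1·0+4·0+4·0+5·0+6·2 = 12 | 6·2 = 12
X: 1·2+4·7+4·3+5·0+6·1 = 48 | 6·8 = 48
M: 1·0+4·5+4·3+5·2+6·0 = 42 | 6·7 = 42
B: 1·6+4·0+4·3+5·0+6·3 = 36 | 6·6 = 36
Y: 1·0+4·0+4·3+5·0+6·0 = 12 | 6·2 = 12
gcd(1,4,4,5,6,6) = 1

Coefficients: [1, 4, 4, 5, 6, 6]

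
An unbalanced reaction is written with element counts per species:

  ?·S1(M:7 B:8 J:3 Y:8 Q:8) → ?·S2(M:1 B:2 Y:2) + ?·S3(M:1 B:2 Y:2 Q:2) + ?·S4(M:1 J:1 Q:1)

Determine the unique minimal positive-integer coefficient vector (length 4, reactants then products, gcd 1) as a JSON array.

M: 2·7 = 14 | 3·1+5·1+6·1 = 14
B: 2·8 = 16 | 3·2+5·2+6·0 = 16
J: 2·3 = 6 | 3·0+5·0+6·1 = 6
Y: 2·8 = 16 | 3·2+5·2+6·0 = 16
Q: 2·8 = 16 | 3·0+5·2+6·1 = 16
gcd(2,3,5,6) = 1

Coefficients: [2, 3, 5, 6]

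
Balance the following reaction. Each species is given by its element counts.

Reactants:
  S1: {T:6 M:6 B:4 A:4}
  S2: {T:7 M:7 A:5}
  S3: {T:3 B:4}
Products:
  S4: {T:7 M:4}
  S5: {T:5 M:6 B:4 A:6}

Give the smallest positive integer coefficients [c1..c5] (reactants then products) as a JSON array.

T: 2·6+2·7+1·3 = 29 | 2·7+3·5 = 29
M: 2·6+2·7+1·0 = 26 | 2·4+3·6 = 26
B: 2·4+2·0+1·4 = 12 | 2·0+3·4 = 12
A: 2·4+2·5+1·0 = 18 | 2·0+3·6 = 18
gcd(2,2,1,2,3) = 1

Coefficients: [2, 2, 1, 2, 3]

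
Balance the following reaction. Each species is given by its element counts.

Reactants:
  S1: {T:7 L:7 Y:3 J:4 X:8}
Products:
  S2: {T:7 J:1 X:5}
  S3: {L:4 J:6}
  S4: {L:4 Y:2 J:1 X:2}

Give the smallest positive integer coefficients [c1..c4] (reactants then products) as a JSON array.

Coefficients: [4, 4, 1, 6]

T: 4·7 = 28 | 4·7+1·0+6·0 = 28
L: 4·7 = 28 | 4·0+1·4+6·4 = 28
Y: 4·3 = 12 | 4·0+1·0+6·2 = 12
J: 4·4 = 16 | 4·1+1·6+6·1 = 16
X: 4·8 = 32 | 4·5+1·0+6·2 = 32
gcd(4,4,1,6) = 1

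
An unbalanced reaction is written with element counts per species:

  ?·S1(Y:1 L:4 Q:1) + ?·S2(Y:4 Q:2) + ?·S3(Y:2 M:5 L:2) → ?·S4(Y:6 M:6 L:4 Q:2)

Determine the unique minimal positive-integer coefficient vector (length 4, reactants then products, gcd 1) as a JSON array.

Coefficients: [2, 4, 6, 5]

Y: 2·1+4·4+6·2 = 30 | 5·6 = 30
M: 2·0+4·0+6·5 = 30 | 5·6 = 30
L: 2·4+4·0+6·2 = 20 | 5·4 = 20
Q: 2·1+4·2+6·0 = 10 | 5·2 = 10
gcd(2,4,6,5) = 1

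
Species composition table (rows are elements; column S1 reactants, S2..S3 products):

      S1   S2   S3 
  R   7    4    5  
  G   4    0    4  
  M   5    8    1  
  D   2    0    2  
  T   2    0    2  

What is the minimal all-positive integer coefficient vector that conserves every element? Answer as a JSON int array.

Coefficients: [2, 1, 2]

R: 2·7 = 14 | 1·4+2·5 = 14
G: 2·4 = 8 | 1·0+2·4 = 8
M: 2·5 = 10 | 1·8+2·1 = 10
D: 2·2 = 4 | 1·0+2·2 = 4
T: 2·2 = 4 | 1·0+2·2 = 4
gcd(2,1,2) = 1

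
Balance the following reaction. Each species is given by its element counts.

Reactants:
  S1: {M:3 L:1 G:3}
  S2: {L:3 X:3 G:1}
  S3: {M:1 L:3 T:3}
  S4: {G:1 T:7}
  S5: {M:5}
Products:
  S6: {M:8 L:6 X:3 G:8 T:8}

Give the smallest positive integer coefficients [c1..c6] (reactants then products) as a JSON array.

M: 6·3+3·0+1·1+3·0+1·5 = 24 | 3·8 = 24
L: 6·1+3·3+1·3+3·0+1·0 = 18 | 3·6 = 18
X: 6·0+3·3+1·0+3·0+1·0 = 9 | 3·3 = 9
G: 6·3+3·1+1·0+3·1+1·0 = 24 | 3·8 = 24
T: 6·0+3·0+1·3+3·7+1·0 = 24 | 3·8 = 24
gcd(6,3,1,3,1,3) = 1

Coefficients: [6, 3, 1, 3, 1, 3]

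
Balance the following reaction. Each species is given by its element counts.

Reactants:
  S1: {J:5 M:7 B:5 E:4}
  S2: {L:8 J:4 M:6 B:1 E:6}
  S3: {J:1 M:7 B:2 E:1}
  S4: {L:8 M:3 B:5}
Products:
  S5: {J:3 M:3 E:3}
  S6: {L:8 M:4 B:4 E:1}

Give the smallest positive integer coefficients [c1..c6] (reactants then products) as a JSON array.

L: 1·0+3·8+1·0+2·8 = 40 | 6·0+5·8 = 40
J: 1·5+3·4+1·1+2·0 = 18 | 6·3+5·0 = 18
M: 1·7+3·6+1·7+2·3 = 38 | 6·3+5·4 = 38
B: 1·5+3·1+1·2+2·5 = 20 | 6·0+5·4 = 20
E: 1·4+3·6+1·1+2·0 = 23 | 6·3+5·1 = 23
gcd(1,3,1,2,6,5) = 1

Coefficients: [1, 3, 1, 2, 6, 5]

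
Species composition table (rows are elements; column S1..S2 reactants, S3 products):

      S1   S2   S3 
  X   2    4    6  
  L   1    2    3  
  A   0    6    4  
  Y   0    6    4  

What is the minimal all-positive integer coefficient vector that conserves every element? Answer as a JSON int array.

X: 5·2+2·4 = 18 | 3·6 = 18
L: 5·1+2·2 = 9 | 3·3 = 9
A: 5·0+2·6 = 12 | 3·4 = 12
Y: 5·0+2·6 = 12 | 3·4 = 12
gcd(5,2,3) = 1

Coefficients: [5, 2, 3]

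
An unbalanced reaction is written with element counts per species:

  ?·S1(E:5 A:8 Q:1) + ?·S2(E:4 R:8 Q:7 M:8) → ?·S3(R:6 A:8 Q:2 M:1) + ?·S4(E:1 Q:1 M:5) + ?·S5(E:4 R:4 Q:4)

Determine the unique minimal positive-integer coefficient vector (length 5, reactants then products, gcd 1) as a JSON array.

Coefficients: [2, 4, 2, 6, 5]

E: 2·5+4·4 = 26 | 2·0+6·1+5·4 = 26
R: 2·0+4·8 = 32 | 2·6+6·0+5·4 = 32
A: 2·8+4·0 = 16 | 2·8+6·0+5·0 = 16
Q: 2·1+4·7 = 30 | 2·2+6·1+5·4 = 30
M: 2·0+4·8 = 32 | 2·1+6·5+5·0 = 32
gcd(2,4,2,6,5) = 1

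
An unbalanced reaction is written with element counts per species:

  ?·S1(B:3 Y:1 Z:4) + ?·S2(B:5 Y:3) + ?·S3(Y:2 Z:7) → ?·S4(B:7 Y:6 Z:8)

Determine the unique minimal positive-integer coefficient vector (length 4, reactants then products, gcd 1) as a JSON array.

B: 1·3+5·5+4·0 = 28 | 4·7 = 28
Y: 1·1+5·3+4·2 = 24 | 4·6 = 24
Z: 1·4+5·0+4·7 = 32 | 4·8 = 32
gcd(1,5,4,4) = 1

Coefficients: [1, 5, 4, 4]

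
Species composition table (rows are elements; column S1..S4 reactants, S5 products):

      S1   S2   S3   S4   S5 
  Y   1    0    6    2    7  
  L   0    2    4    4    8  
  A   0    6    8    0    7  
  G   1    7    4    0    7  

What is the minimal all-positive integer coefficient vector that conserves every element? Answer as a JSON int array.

Coefficients: [6, 2, 2, 5, 4]

Y: 6·1+2·0+2·6+5·2 = 28 | 4·7 = 28
L: 6·0+2·2+2·4+5·4 = 32 | 4·8 = 32
A: 6·0+2·6+2·8+5·0 = 28 | 4·7 = 28
G: 6·1+2·7+2·4+5·0 = 28 | 4·7 = 28
gcd(6,2,2,5,4) = 1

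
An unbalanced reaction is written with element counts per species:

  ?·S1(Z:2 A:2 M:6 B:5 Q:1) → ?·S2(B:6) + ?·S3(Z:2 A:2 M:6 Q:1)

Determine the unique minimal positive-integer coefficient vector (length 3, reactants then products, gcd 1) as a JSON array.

Z: 6·2 = 12 | 5·0+6·2 = 12
A: 6·2 = 12 | 5·0+6·2 = 12
M: 6·6 = 36 | 5·0+6·6 = 36
B: 6·5 = 30 | 5·6+6·0 = 30
Q: 6·1 = 6 | 5·0+6·1 = 6
gcd(6,5,6) = 1

Coefficients: [6, 5, 6]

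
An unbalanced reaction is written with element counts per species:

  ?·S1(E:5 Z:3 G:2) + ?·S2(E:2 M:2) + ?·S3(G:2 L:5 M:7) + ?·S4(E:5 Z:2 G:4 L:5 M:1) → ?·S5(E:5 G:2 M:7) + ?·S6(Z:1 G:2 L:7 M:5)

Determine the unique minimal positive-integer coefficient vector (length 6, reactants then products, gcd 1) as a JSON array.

Coefficients: [1, 5, 6, 1, 4, 5]

E: 1·5+5·2+6·0+1·5 = 20 | 4·5+5·0 = 20
Z: 1·3+5·0+6·0+1·2 = 5 | 4·0+5·1 = 5
G: 1·2+5·0+6·2+1·4 = 18 | 4·2+5·2 = 18
L: 1·0+5·0+6·5+1·5 = 35 | 4·0+5·7 = 35
M: 1·0+5·2+6·7+1·1 = 53 | 4·7+5·5 = 53
gcd(1,5,6,1,4,5) = 1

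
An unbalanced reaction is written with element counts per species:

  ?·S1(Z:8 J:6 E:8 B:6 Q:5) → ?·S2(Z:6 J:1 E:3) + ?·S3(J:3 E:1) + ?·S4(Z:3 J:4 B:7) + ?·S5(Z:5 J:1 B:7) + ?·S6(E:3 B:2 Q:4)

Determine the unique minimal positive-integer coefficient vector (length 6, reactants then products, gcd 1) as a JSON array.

Z: 4·8 = 32 | 4·6+5·0+1·3+1·5+5·0 = 32
J: 4·6 = 24 | 4·1+5·3+1·4+1·1+5·0 = 24
E: 4·8 = 32 | 4·3+5·1+1·0+1·0+5·3 = 32
B: 4·6 = 24 | 4·0+5·0+1·7+1·7+5·2 = 24
Q: 4·5 = 20 | 4·0+5·0+1·0+1·0+5·4 = 20
gcd(4,4,5,1,1,5) = 1

Coefficients: [4, 4, 5, 1, 1, 5]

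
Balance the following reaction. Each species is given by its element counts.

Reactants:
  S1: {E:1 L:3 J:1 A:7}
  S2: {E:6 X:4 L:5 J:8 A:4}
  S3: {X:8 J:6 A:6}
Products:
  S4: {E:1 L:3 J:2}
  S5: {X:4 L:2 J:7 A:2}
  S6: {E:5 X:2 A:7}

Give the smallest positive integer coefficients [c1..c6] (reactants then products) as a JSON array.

Coefficients: [2, 4, 1, 6, 4, 4]

E: 2·1+4·6+1·0 = 26 | 6·1+4·0+4·5 = 26
X: 2·0+4·4+1·8 = 24 | 6·0+4·4+4·2 = 24
L: 2·3+4·5+1·0 = 26 | 6·3+4·2+4·0 = 26
J: 2·1+4·8+1·6 = 40 | 6·2+4·7+4·0 = 40
A: 2·7+4·4+1·6 = 36 | 6·0+4·2+4·7 = 36
gcd(2,4,1,6,4,4) = 1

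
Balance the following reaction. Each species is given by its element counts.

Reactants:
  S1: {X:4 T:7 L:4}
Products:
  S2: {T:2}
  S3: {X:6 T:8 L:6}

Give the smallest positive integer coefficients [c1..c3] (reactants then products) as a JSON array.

Coefficients: [6, 5, 4]

X: 6·4 = 24 | 5·0+4·6 = 24
T: 6·7 = 42 | 5·2+4·8 = 42
L: 6·4 = 24 | 5·0+4·6 = 24
gcd(6,5,4) = 1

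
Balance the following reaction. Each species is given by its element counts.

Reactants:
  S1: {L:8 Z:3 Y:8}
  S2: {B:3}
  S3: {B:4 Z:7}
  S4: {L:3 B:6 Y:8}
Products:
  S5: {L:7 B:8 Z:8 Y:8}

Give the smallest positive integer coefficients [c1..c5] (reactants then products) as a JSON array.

L: 4·8+6·0+4·0+1·3 = 35 | 5·7 = 35
B: 4·0+6·3+4·4+1·6 = 40 | 5·8 = 40
Z: 4·3+6·0+4·7+1·0 = 40 | 5·8 = 40
Y: 4·8+6·0+4·0+1·8 = 40 | 5·8 = 40
gcd(4,6,4,1,5) = 1

Coefficients: [4, 6, 4, 1, 5]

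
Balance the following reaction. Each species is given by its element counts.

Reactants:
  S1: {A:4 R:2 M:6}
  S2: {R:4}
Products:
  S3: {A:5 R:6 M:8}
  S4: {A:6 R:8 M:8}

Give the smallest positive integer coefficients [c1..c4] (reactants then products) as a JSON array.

Coefficients: [4, 3, 2, 1]

A: 4·4+3·0 = 16 | 2·5+1·6 = 16
R: 4·2+3·4 = 20 | 2·6+1·8 = 20
M: 4·6+3·0 = 24 | 2·8+1·8 = 24
gcd(4,3,2,1) = 1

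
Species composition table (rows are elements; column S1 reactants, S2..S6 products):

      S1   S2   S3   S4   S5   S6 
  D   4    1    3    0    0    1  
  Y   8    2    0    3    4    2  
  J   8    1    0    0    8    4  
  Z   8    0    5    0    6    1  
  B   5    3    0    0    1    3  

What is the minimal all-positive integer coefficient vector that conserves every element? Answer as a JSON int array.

D: 6·4 = 24 | 4·1+5·3+6·0+3·0+5·1 = 24
Y: 6·8 = 48 | 4·2+5·0+6·3+3·4+5·2 = 48
J: 6·8 = 48 | 4·1+5·0+6·0+3·8+5·4 = 48
Z: 6·8 = 48 | 4·0+5·5+6·0+3·6+5·1 = 48
B: 6·5 = 30 | 4·3+5·0+6·0+3·1+5·3 = 30
gcd(6,4,5,6,3,5) = 1

Coefficients: [6, 4, 5, 6, 3, 5]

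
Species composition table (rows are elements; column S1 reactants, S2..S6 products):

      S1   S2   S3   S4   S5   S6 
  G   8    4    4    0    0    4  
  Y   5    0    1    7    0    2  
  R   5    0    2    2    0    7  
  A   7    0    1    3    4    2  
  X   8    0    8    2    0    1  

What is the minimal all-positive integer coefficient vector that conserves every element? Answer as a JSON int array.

Coefficients: [6, 5, 5, 3, 6, 2]

G: 6·8 = 48 | 5·4+5·4+3·0+6·0+2·4 = 48
Y: 6·5 = 30 | 5·0+5·1+3·7+6·0+2·2 = 30
R: 6·5 = 30 | 5·0+5·2+3·2+6·0+2·7 = 30
A: 6·7 = 42 | 5·0+5·1+3·3+6·4+2·2 = 42
X: 6·8 = 48 | 5·0+5·8+3·2+6·0+2·1 = 48
gcd(6,5,5,3,6,2) = 1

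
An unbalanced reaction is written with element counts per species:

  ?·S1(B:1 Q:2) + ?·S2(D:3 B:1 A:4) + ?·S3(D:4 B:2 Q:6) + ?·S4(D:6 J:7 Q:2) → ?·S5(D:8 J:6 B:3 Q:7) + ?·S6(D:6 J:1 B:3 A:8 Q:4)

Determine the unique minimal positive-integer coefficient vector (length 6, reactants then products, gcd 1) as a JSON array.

D: 6·0+4·3+1·4+2·6 = 28 | 2·8+2·6 = 28
J: 6·0+4·0+1·0+2·7 = 14 | 2·6+2·1 = 14
B: 6·1+4·1+1·2+2·0 = 12 | 2·3+2·3 = 12
A: 6·0+4·4+1·0+2·0 = 16 | 2·0+2·8 = 16
Q: 6·2+4·0+1·6+2·2 = 22 | 2·7+2·4 = 22
gcd(6,4,1,2,2,2) = 1

Coefficients: [6, 4, 1, 2, 2, 2]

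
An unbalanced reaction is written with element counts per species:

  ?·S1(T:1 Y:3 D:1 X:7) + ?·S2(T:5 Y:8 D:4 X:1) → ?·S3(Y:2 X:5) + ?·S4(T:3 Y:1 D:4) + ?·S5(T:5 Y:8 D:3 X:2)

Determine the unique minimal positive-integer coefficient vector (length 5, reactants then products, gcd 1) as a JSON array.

Coefficients: [3, 1, 4, 1, 1]

T: 3·1+1·5 = 8 | 4·0+1·3+1·5 = 8
Y: 3·3+1·8 = 17 | 4·2+1·1+1·8 = 17
D: 3·1+1·4 = 7 | 4·0+1·4+1·3 = 7
X: 3·7+1·1 = 22 | 4·5+1·0+1·2 = 22
gcd(3,1,4,1,1) = 1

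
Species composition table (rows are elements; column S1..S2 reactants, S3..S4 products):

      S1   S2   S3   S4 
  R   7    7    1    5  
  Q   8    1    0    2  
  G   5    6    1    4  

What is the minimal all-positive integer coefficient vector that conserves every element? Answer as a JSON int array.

Coefficients: [1, 4, 5, 6]

R: 1·7+4·7 = 35 | 5·1+6·5 = 35
Q: 1·8+4·1 = 12 | 5·0+6·2 = 12
G: 1·5+4·6 = 29 | 5·1+6·4 = 29
gcd(1,4,5,6) = 1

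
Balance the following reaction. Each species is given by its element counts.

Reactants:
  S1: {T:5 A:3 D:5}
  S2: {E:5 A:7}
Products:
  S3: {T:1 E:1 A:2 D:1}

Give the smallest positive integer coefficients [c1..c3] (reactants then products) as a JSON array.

Coefficients: [1, 1, 5]

T: 1·5+1·0 = 5 | 5·1 = 5
E: 1·0+1·5 = 5 | 5·1 = 5
A: 1·3+1·7 = 10 | 5·2 = 10
D: 1·5+1·0 = 5 | 5·1 = 5
gcd(1,1,5) = 1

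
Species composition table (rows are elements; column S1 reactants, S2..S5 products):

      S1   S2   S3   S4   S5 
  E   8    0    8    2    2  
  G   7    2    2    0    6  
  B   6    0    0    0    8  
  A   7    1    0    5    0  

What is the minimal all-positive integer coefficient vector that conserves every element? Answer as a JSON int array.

E: 4·8 = 32 | 3·0+2·8+5·2+3·2 = 32
G: 4·7 = 28 | 3·2+2·2+5·0+3·6 = 28
B: 4·6 = 24 | 3·0+2·0+5·0+3·8 = 24
A: 4·7 = 28 | 3·1+2·0+5·5+3·0 = 28
gcd(4,3,2,5,3) = 1

Coefficients: [4, 3, 2, 5, 3]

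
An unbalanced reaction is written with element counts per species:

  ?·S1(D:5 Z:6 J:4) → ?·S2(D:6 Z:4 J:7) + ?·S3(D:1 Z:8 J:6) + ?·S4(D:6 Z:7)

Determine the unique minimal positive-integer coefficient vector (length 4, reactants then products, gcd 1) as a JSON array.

Coefficients: [5, 2, 1, 2]

D: 5·5 = 25 | 2·6+1·1+2·6 = 25
Z: 5·6 = 30 | 2·4+1·8+2·7 = 30
J: 5·4 = 20 | 2·7+1·6+2·0 = 20
gcd(5,2,1,2) = 1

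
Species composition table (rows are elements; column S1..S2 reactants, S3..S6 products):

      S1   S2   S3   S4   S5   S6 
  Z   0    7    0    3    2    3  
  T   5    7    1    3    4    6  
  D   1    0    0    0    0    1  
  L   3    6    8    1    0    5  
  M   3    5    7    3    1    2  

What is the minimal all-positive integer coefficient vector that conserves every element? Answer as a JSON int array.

Coefficients: [5, 5, 2, 4, 4, 5]

Z: 5·0+5·7 = 35 | 2·0+4·3+4·2+5·3 = 35
T: 5·5+5·7 = 60 | 2·1+4·3+4·4+5·6 = 60
D: 5·1+5·0 = 5 | 2·0+4·0+4·0+5·1 = 5
L: 5·3+5·6 = 45 | 2·8+4·1+4·0+5·5 = 45
M: 5·3+5·5 = 40 | 2·7+4·3+4·1+5·2 = 40
gcd(5,5,2,4,4,5) = 1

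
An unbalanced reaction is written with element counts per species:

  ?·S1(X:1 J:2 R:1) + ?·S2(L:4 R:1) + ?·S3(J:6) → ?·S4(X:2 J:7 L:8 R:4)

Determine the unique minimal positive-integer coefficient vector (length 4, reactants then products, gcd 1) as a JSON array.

X: 4·1+4·0+1·0 = 4 | 2·2 = 4
J: 4·2+4·0+1·6 = 14 | 2·7 = 14
L: 4·0+4·4+1·0 = 16 | 2·8 = 16
R: 4·1+4·1+1·0 = 8 | 2·4 = 8
gcd(4,4,1,2) = 1

Coefficients: [4, 4, 1, 2]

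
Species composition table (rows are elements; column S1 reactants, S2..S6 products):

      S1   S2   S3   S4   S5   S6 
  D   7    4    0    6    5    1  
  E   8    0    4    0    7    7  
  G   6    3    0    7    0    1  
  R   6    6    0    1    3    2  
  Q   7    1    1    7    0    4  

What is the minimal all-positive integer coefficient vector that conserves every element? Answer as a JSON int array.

D: 6·7 = 42 | 4·4+5·0+3·6+1·5+3·1 = 42
E: 6·8 = 48 | 4·0+5·4+3·0+1·7+3·7 = 48
G: 6·6 = 36 | 4·3+5·0+3·7+1·0+3·1 = 36
R: 6·6 = 36 | 4·6+5·0+3·1+1·3+3·2 = 36
Q: 6·7 = 42 | 4·1+5·1+3·7+1·0+3·4 = 42
gcd(6,4,5,3,1,3) = 1

Coefficients: [6, 4, 5, 3, 1, 3]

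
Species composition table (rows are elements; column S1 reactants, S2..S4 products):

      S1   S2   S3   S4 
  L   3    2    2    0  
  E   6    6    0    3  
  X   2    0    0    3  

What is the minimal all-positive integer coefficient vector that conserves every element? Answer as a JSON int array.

L: 6·3 = 18 | 4·2+5·2+4·0 = 18
E: 6·6 = 36 | 4·6+5·0+4·3 = 36
X: 6·2 = 12 | 4·0+5·0+4·3 = 12
gcd(6,4,5,4) = 1

Coefficients: [6, 4, 5, 4]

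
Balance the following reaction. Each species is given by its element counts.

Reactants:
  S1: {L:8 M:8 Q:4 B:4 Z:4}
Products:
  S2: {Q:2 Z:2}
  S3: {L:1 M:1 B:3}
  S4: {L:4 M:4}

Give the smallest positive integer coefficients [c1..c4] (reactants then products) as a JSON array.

L: 3·8 = 24 | 6·0+4·1+5·4 = 24
M: 3·8 = 24 | 6·0+4·1+5·4 = 24
Q: 3·4 = 12 | 6·2+4·0+5·0 = 12
B: 3·4 = 12 | 6·0+4·3+5·0 = 12
Z: 3·4 = 12 | 6·2+4·0+5·0 = 12
gcd(3,6,4,5) = 1

Coefficients: [3, 6, 4, 5]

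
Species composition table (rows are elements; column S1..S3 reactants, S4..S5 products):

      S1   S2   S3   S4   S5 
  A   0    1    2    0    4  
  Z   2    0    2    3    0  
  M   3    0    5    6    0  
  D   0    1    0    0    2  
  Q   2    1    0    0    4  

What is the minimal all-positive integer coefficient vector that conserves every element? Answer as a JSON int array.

Coefficients: [3, 6, 3, 4, 3]

A: 3·0+6·1+3·2 = 12 | 4·0+3·4 = 12
Z: 3·2+6·0+3·2 = 12 | 4·3+3·0 = 12
M: 3·3+6·0+3·5 = 24 | 4·6+3·0 = 24
D: 3·0+6·1+3·0 = 6 | 4·0+3·2 = 6
Q: 3·2+6·1+3·0 = 12 | 4·0+3·4 = 12
gcd(3,6,3,4,3) = 1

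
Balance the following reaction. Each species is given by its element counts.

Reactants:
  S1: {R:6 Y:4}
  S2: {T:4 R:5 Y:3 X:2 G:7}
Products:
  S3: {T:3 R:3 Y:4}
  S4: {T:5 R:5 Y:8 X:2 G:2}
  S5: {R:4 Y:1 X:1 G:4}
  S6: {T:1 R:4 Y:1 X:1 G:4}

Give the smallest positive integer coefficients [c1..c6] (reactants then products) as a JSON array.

T: 5·0+6·4 = 24 | 5·3+1·5+6·0+4·1 = 24
R: 5·6+6·5 = 60 | 5·3+1·5+6·4+4·4 = 60
Y: 5·4+6·3 = 38 | 5·4+1·8+6·1+4·1 = 38
X: 5·0+6·2 = 12 | 5·0+1·2+6·1+4·1 = 12
G: 5·0+6·7 = 42 | 5·0+1·2+6·4+4·4 = 42
gcd(5,6,5,1,6,4) = 1

Coefficients: [5, 6, 5, 1, 6, 4]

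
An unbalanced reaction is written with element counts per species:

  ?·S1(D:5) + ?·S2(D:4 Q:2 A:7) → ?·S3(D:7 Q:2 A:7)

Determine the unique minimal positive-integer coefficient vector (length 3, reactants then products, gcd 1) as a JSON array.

Coefficients: [3, 5, 5]

D: 3·5+5·4 = 35 | 5·7 = 35
Q: 3·0+5·2 = 10 | 5·2 = 10
A: 3·0+5·7 = 35 | 5·7 = 35
gcd(3,5,5) = 1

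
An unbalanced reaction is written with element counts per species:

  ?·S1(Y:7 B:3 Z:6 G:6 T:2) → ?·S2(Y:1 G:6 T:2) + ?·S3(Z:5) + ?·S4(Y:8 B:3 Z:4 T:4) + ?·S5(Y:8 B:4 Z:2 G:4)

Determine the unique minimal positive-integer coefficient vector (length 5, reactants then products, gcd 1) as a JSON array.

Coefficients: [5, 3, 4, 1, 3]

Y: 5·7 = 35 | 3·1+4·0+1·8+3·8 = 35
B: 5·3 = 15 | 3·0+4·0+1·3+3·4 = 15
Z: 5·6 = 30 | 3·0+4·5+1·4+3·2 = 30
G: 5·6 = 30 | 3·6+4·0+1·0+3·4 = 30
T: 5·2 = 10 | 3·2+4·0+1·4+3·0 = 10
gcd(5,3,4,1,3) = 1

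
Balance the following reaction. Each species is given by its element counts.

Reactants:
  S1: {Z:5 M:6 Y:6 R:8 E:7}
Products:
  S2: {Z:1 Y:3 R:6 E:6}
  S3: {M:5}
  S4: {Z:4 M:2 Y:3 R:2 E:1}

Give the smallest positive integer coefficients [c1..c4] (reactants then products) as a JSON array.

Coefficients: [5, 5, 4, 5]

Z: 5·5 = 25 | 5·1+4·0+5·4 = 25
M: 5·6 = 30 | 5·0+4·5+5·2 = 30
Y: 5·6 = 30 | 5·3+4·0+5·3 = 30
R: 5·8 = 40 | 5·6+4·0+5·2 = 40
E: 5·7 = 35 | 5·6+4·0+5·1 = 35
gcd(5,5,4,5) = 1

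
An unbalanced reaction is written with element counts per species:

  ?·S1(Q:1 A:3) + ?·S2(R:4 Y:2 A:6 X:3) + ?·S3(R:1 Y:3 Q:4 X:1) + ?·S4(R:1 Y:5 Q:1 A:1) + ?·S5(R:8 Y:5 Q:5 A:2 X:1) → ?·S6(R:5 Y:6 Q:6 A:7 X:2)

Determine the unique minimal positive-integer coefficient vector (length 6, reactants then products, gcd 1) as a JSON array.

Coefficients: [4, 1, 2, 1, 1, 3]

R: 4·0+1·4+2·1+1·1+1·8 = 15 | 3·5 = 15
Y: 4·0+1·2+2·3+1·5+1·5 = 18 | 3·6 = 18
Q: 4·1+1·0+2·4+1·1+1·5 = 18 | 3·6 = 18
A: 4·3+1·6+2·0+1·1+1·2 = 21 | 3·7 = 21
X: 4·0+1·3+2·1+1·0+1·1 = 6 | 3·2 = 6
gcd(4,1,2,1,1,3) = 1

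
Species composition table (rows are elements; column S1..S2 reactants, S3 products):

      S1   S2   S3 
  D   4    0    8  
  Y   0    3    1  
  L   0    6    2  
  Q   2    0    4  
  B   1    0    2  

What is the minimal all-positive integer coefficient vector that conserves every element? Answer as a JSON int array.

D: 6·4+1·0 = 24 | 3·8 = 24
Y: 6·0+1·3 = 3 | 3·1 = 3
L: 6·0+1·6 = 6 | 3·2 = 6
Q: 6·2+1·0 = 12 | 3·4 = 12
B: 6·1+1·0 = 6 | 3·2 = 6
gcd(6,1,3) = 1

Coefficients: [6, 1, 3]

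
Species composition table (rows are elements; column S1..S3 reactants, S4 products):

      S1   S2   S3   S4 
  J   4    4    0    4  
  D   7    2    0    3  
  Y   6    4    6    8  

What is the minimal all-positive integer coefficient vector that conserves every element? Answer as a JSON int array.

J: 1·4+4·4+3·0 = 20 | 5·4 = 20
D: 1·7+4·2+3·0 = 15 | 5·3 = 15
Y: 1·6+4·4+3·6 = 40 | 5·8 = 40
gcd(1,4,3,5) = 1

Coefficients: [1, 4, 3, 5]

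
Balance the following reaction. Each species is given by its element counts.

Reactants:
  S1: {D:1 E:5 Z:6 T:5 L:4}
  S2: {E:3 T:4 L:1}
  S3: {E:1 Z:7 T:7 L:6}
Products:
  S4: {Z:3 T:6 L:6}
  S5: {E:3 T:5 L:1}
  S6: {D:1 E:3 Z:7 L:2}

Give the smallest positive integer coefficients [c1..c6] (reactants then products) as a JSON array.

Coefficients: [5, 1, 2, 3, 5, 5]

D: 5·1+1·0+2·0 = 5 | 3·0+5·0+5·1 = 5
E: 5·5+1·3+2·1 = 30 | 3·0+5·3+5·3 = 30
Z: 5·6+1·0+2·7 = 44 | 3·3+5·0+5·7 = 44
T: 5·5+1·4+2·7 = 43 | 3·6+5·5+5·0 = 43
L: 5·4+1·1+2·6 = 33 | 3·6+5·1+5·2 = 33
gcd(5,1,2,3,5,5) = 1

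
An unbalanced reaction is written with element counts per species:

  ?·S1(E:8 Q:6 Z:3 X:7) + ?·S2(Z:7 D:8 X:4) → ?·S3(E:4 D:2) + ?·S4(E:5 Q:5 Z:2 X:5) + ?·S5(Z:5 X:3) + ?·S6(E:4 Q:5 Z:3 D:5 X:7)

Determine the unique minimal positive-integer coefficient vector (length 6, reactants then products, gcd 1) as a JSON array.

E: 5·8+2·0 = 40 | 3·4+4·5+3·0+2·4 = 40
Q: 5·6+2·0 = 30 | 3·0+4·5+3·0+2·5 = 30
Z: 5·3+2·7 = 29 | 3·0+4·2+3·5+2·3 = 29
D: 5·0+2·8 = 16 | 3·2+4·0+3·0+2·5 = 16
X: 5·7+2·4 = 43 | 3·0+4·5+3·3+2·7 = 43
gcd(5,2,3,4,3,2) = 1

Coefficients: [5, 2, 3, 4, 3, 2]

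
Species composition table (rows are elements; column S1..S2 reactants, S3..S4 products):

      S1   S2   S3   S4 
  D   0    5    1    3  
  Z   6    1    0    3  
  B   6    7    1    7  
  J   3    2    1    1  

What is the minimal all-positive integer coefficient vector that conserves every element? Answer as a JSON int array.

Coefficients: [1, 3, 6, 3]

D: 1·0+3·5 = 15 | 6·1+3·3 = 15
Z: 1·6+3·1 = 9 | 6·0+3·3 = 9
B: 1·6+3·7 = 27 | 6·1+3·7 = 27
J: 1·3+3·2 = 9 | 6·1+3·1 = 9
gcd(1,3,6,3) = 1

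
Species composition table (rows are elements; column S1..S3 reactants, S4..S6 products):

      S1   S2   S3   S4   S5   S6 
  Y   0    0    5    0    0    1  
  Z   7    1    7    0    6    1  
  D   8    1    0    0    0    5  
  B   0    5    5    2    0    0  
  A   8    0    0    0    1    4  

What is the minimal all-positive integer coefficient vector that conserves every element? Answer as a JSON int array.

Coefficients: [3, 1, 1, 5, 4, 5]

Y: 3·0+1·0+1·5 = 5 | 5·0+4·0+5·1 = 5
Z: 3·7+1·1+1·7 = 29 | 5·0+4·6+5·1 = 29
D: 3·8+1·1+1·0 = 25 | 5·0+4·0+5·5 = 25
B: 3·0+1·5+1·5 = 10 | 5·2+4·0+5·0 = 10
A: 3·8+1·0+1·0 = 24 | 5·0+4·1+5·4 = 24
gcd(3,1,1,5,4,5) = 1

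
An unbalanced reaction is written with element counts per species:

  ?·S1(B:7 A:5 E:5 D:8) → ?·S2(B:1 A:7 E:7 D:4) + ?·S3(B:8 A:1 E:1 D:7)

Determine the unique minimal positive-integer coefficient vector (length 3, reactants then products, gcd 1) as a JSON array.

B: 5·7 = 35 | 3·1+4·8 = 35
A: 5·5 = 25 | 3·7+4·1 = 25
E: 5·5 = 25 | 3·7+4·1 = 25
D: 5·8 = 40 | 3·4+4·7 = 40
gcd(5,3,4) = 1

Coefficients: [5, 3, 4]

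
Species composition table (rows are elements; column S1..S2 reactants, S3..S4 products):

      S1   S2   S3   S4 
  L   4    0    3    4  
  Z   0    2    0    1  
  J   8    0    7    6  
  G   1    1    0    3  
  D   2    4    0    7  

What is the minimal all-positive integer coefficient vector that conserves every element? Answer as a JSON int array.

L: 5·4+1·0 = 20 | 4·3+2·4 = 20
Z: 5·0+1·2 = 2 | 4·0+2·1 = 2
J: 5·8+1·0 = 40 | 4·7+2·6 = 40
G: 5·1+1·1 = 6 | 4·0+2·3 = 6
D: 5·2+1·4 = 14 | 4·0+2·7 = 14
gcd(5,1,4,2) = 1

Coefficients: [5, 1, 4, 2]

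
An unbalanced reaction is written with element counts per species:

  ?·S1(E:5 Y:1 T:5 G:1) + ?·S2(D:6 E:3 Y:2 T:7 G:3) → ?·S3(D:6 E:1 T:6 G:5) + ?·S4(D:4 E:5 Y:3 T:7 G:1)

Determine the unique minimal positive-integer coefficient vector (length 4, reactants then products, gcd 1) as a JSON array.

Coefficients: [1, 4, 2, 3]

D: 1·0+4·6 = 24 | 2·6+3·4 = 24
E: 1·5+4·3 = 17 | 2·1+3·5 = 17
Y: 1·1+4·2 = 9 | 2·0+3·3 = 9
T: 1·5+4·7 = 33 | 2·6+3·7 = 33
G: 1·1+4·3 = 13 | 2·5+3·1 = 13
gcd(1,4,2,3) = 1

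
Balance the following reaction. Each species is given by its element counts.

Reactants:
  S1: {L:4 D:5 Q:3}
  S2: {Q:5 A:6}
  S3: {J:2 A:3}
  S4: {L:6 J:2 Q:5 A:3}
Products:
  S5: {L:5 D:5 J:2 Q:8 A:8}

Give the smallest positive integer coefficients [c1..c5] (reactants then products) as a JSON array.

L: 6·4+5·0+5·0+1·6 = 30 | 6·5 = 30
D: 6·5+5·0+5·0+1·0 = 30 | 6·5 = 30
J: 6·0+5·0+5·2+1·2 = 12 | 6·2 = 12
Q: 6·3+5·5+5·0+1·5 = 48 | 6·8 = 48
A: 6·0+5·6+5·3+1·3 = 48 | 6·8 = 48
gcd(6,5,5,1,6) = 1

Coefficients: [6, 5, 5, 1, 6]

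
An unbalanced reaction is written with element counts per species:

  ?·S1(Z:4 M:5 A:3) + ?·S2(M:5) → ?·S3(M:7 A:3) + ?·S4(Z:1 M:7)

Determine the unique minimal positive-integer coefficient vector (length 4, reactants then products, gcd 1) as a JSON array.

Coefficients: [1, 6, 1, 4]

Z: 1·4+6·0 = 4 | 1·0+4·1 = 4
M: 1·5+6·5 = 35 | 1·7+4·7 = 35
A: 1·3+6·0 = 3 | 1·3+4·0 = 3
gcd(1,6,1,4) = 1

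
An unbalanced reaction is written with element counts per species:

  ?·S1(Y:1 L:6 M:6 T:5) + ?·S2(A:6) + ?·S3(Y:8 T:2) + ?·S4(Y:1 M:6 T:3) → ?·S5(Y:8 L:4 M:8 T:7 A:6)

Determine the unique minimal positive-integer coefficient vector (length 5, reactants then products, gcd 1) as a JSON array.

Coefficients: [4, 6, 5, 4, 6]

Y: 4·1+6·0+5·8+4·1 = 48 | 6·8 = 48
L: 4·6+6·0+5·0+4·0 = 24 | 6·4 = 24
M: 4·6+6·0+5·0+4·6 = 48 | 6·8 = 48
T: 4·5+6·0+5·2+4·3 = 42 | 6·7 = 42
A: 4·0+6·6+5·0+4·0 = 36 | 6·6 = 36
gcd(4,6,5,4,6) = 1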